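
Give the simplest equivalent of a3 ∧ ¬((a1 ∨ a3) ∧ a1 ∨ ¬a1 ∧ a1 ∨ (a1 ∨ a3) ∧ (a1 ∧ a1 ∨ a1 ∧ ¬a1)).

a3 ∧ ¬((a1 ∨ a3) ∧ a1 ∨ ¬a1 ∧ a1 ∨ (a1 ∨ a3) ∧ (a1 ∧ a1 ∨ a1 ∧ ¬a1))
= a3 ∧ ¬((a1 ∨ a3) ∧ a1 ∨ (a1 ∨ a3) ∧ (a1 ∧ a1 ∨ a1 ∧ ¬a1))
= a3 ∧ ¬((a1 ∨ a3) ∧ a1 ∨ (a1 ∨ a3) ∧ a1)
= a3 ∧ ¬((a1 ∨ a3) ∧ a1)
= a3 ∧ ¬a1

a3 ∧ ¬a1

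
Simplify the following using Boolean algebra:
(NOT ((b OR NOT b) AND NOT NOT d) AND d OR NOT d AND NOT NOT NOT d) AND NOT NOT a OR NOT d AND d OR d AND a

(NOT ((b OR NOT b) AND NOT NOT d) AND d OR NOT d AND NOT NOT NOT d) AND NOT NOT a OR NOT d AND d OR d AND a
= (NOT NOT NOT d AND d OR NOT d AND NOT NOT NOT d) AND NOT NOT a OR NOT d AND d OR d AND a   [complement / identity]
= (NOT NOT NOT d AND d OR NOT d AND NOT NOT NOT d) AND NOT NOT a OR d AND a   [complement / identity]
= NOT NOT NOT d AND NOT NOT a OR d AND a   [distribution]
= NOT d AND NOT NOT a OR d AND a   [double negation]
= NOT d AND a OR d AND a   [double negation]
= a   [distribution]

a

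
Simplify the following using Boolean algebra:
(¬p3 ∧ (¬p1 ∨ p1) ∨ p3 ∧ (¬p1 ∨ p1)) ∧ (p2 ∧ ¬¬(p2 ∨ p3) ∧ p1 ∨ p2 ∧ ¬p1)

p2

(¬p3 ∧ (¬p1 ∨ p1) ∨ p3 ∧ (¬p1 ∨ p1)) ∧ (p2 ∧ ¬¬(p2 ∨ p3) ∧ p1 ∨ p2 ∧ ¬p1)
= (¬p3 ∧ (¬p1 ∨ p1) ∨ p3 ∧ (¬p1 ∨ p1)) ∧ (p2 ∧ (p2 ∨ p3) ∧ p1 ∨ p2 ∧ ¬p1)   — double negation
= (¬p3 ∧ (¬p1 ∨ p1) ∨ p3 ∧ (¬p1 ∨ p1)) ∧ (p2 ∧ p1 ∨ p2 ∧ ¬p1)   — absorption
= (¬p1 ∨ p1) ∧ (p2 ∧ p1 ∨ p2 ∧ ¬p1)   — distribution
= (¬p1 ∨ p1) ∧ p2   — distribution
= p2   — complement / identity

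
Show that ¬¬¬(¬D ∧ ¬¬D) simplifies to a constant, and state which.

¬¬¬(¬D ∧ ¬¬D)
= ¬(¬D ∧ ¬¬D)   [double negation]
= D ∨ ¬D   [De Morgan]
= True   [complement]

True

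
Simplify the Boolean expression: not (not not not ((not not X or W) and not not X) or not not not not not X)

not (not not not ((not not X or W) and not not X) or not not not not not X)
= not (not not not not not X or not not not not not X)   (absorption)
= not not not not not not X   (idempotence)
= not not not not X   (double negation)
= not not X   (double negation)
= X   (double negation)

X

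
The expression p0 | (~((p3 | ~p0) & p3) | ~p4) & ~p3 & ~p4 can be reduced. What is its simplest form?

p0 | ~p3 & ~p4

p0 | (~((p3 | ~p0) & p3) | ~p4) & ~p3 & ~p4
= p0 | (~p3 | ~p4) & ~p3 & ~p4
= p0 | ~p3 & ~p4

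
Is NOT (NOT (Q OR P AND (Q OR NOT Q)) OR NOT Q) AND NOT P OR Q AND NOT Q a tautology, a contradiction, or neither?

NOT (NOT (Q OR P AND (Q OR NOT Q)) OR NOT Q) AND NOT P OR Q AND NOT Q
= NOT (NOT (Q OR P) OR NOT Q) AND NOT P OR Q AND NOT Q   (complement / identity)
= (Q OR P) AND Q AND NOT P OR Q AND NOT Q   (De Morgan)
= Q AND NOT P OR Q AND NOT Q   (absorption)
= Q AND NOT P   (complement / identity)
This depends on P, Q, so it is not a constant.

neither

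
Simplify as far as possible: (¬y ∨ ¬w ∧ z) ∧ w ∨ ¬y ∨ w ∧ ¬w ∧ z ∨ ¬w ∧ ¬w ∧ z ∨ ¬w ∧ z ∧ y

¬y ∨ ¬w ∧ z

(¬y ∨ ¬w ∧ z) ∧ w ∨ ¬y ∨ w ∧ ¬w ∧ z ∨ ¬w ∧ ¬w ∧ z ∨ ¬w ∧ z ∧ y
= (¬y ∨ ¬w ∧ z) ∧ w ∨ ¬y ∨ ¬w ∧ z ∨ ¬w ∧ z ∧ y
= (¬y ∨ ¬w ∧ z) ∧ w ∨ ¬y ∨ ¬w ∧ z
= ¬y ∨ ¬w ∧ z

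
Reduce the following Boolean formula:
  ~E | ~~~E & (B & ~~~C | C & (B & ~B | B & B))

~E

~E | ~~~E & (B & ~~~C | C & (B & ~B | B & B))
= ~E | ~~~E & (B & ~C | C & (B & ~B | B & B))   (double negation)
= ~E | ~~~E & (B & ~C | C & B)   (distribution)
= ~E | ~~~E & B   (distribution)
= ~E | ~E & B   (double negation)
= ~E   (absorption)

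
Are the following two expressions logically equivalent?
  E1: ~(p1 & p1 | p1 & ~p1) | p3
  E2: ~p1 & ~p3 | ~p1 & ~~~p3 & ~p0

No

E1: ~(p1 & p1 | p1 & ~p1) | p3
    = ~p1 | p3   — distribution
E2: ~p1 & ~p3 | ~p1 & ~~~p3 & ~p0
    = ~p1 & ~p3 | ~p1 & ~p3 & ~p0   — double negation
    = ~p1 & ~p3   — absorption
These differ: at p0=0, p1=0, p3=1, E1 = 1 but E2 = 0.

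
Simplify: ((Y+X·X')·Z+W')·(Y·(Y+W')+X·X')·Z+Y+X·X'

((Y+X·X')·Z+W')·(Y·(Y+W')+X·X')·Z+Y+X·X'
= ((Y+X·X')·Z+W')·(Y+X·X')·Z+Y+X·X'   (absorption)
= (Y+X·X')·Z+Y+X·X'   (absorption)
= Y+X·X'   (absorption)
= Y   (complement / identity)

Y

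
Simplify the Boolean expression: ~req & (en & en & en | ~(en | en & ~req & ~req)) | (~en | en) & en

~req & (en & en & en | ~(en | en & ~req & ~req)) | (~en | en) & en
= ~req & (en & en & en | ~(en | en & ~req)) | (~en | en) & en   [idempotence]
= ~req & (en & en | ~(en | en & ~req)) | (~en | en) & en   [idempotence]
= ~req & (en & en | ~(en | en & ~req)) | en   [complement / identity]
= ~req & (en & en | ~en) | en   [absorption]
= ~req & (en | ~en) | en   [idempotence]
= ~req | en   [complement / identity]

~req | en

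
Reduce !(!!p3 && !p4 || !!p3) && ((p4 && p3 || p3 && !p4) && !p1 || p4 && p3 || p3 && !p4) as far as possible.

!(!!p3 && !p4 || !!p3) && ((p4 && p3 || p3 && !p4) && !p1 || p4 && p3 || p3 && !p4)
= !!!p3 && ((p4 && p3 || p3 && !p4) && !p1 || p4 && p3 || p3 && !p4)
= !!!p3 && (p4 && p3 || p3 && !p4)
= !!!p3 && p3
= !p3 && p3
= false

false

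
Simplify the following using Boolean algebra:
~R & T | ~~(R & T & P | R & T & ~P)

T

~R & T | ~~(R & T & P | R & T & ~P)
= ~R & T | R & T & P | R & T & ~P
= ~R & T | R & T
= T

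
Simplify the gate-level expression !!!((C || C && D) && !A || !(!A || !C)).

!!!((C || C && D) && !A || !(!A || !C))
= !((C || C && D) && !A || !(!A || !C))   (double negation)
= !((C || C && D) && !A || A && C)   (De Morgan)
= !(C && !A || A && C)   (absorption)
= !C   (distribution)

!C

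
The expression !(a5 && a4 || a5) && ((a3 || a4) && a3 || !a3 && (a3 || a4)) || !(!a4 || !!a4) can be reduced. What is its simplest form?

!(a5 && a4 || a5) && ((a3 || a4) && a3 || !a3 && (a3 || a4)) || !(!a4 || !!a4)
= !(a5 && a4 || a5) && ((a3 || a4) && a3 || !a3 && (a3 || a4)) || a4 && !a4   (De Morgan)
= !(a5 && a4 || a5) && (a3 || a4) || a4 && !a4   (distribution)
= !a5 && (a3 || a4) || a4 && !a4   (absorption)
= !a5 && (a3 || a4)   (complement / identity)

!a5 && (a3 || a4)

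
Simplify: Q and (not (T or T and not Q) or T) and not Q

False

Q and (not (T or T and not Q) or T) and not Q
= Q and (not T or T) and not Q   (absorption)
= Q and not Q   (complement / identity)
= False   (complement)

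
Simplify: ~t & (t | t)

0

~t & (t | t)
= ~t & t   (idempotence)
= 0   (complement)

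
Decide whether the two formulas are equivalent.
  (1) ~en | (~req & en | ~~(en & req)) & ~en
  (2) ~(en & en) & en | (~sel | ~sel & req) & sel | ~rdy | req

E1: ~en | (~req & en | ~~(en & req)) & ~en
    = ~en | (~req & en | en & req) & ~en
    = ~en | en & ~en
    = ~en
E2: ~(en & en) & en | (~sel | ~sel & req) & sel | ~rdy | req
    = ~en & en | (~sel | ~sel & req) & sel | ~rdy | req
    = (~sel | ~sel & req) & sel | ~rdy | req
    = ~sel & sel | ~rdy | req
    = ~rdy | req
These differ: at en=0, rdy=1, req=0, sel=0, E1 = 1 but E2 = 0.

No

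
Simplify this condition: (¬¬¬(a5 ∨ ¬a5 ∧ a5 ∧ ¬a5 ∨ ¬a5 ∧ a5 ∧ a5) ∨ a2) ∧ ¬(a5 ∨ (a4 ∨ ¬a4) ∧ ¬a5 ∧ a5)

¬a5

(¬¬¬(a5 ∨ ¬a5 ∧ a5 ∧ ¬a5 ∨ ¬a5 ∧ a5 ∧ a5) ∨ a2) ∧ ¬(a5 ∨ (a4 ∨ ¬a4) ∧ ¬a5 ∧ a5)
= (¬¬¬(a5 ∨ ¬a5 ∧ a5 ∧ ¬a5 ∨ ¬a5 ∧ a5 ∧ a5) ∨ a2) ∧ ¬(a5 ∨ ¬a5 ∧ a5)   (complement / identity)
= (¬(a5 ∨ ¬a5 ∧ a5 ∧ ¬a5 ∨ ¬a5 ∧ a5 ∧ a5) ∨ a2) ∧ ¬(a5 ∨ ¬a5 ∧ a5)   (double negation)
= (¬(a5 ∨ ¬a5 ∧ a5) ∨ a2) ∧ ¬(a5 ∨ ¬a5 ∧ a5)   (distribution)
= ¬(a5 ∨ ¬a5 ∧ a5)   (absorption)
= ¬a5   (complement / identity)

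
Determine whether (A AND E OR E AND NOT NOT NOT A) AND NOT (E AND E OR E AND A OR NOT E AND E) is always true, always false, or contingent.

always false

(A AND E OR E AND NOT NOT NOT A) AND NOT (E AND E OR E AND A OR NOT E AND E)
= (A AND E OR E AND NOT A) AND NOT (E AND E OR E AND A OR NOT E AND E)   — double negation
= E AND NOT (E AND E OR E AND A OR NOT E AND E)   — distribution
= E AND NOT (E AND E OR E AND A)   — complement / identity
= E AND NOT ((E OR A) AND E)   — distribution
= E AND NOT E   — absorption
= FALSE   — complement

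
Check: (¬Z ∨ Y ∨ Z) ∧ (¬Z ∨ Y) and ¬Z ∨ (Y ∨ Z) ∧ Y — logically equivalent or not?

Yes

E1: (¬Z ∨ Y ∨ Z) ∧ (¬Z ∨ Y)
    = ¬Z ∨ Y   [absorption]
E2: ¬Z ∨ (Y ∨ Z) ∧ Y
    = ¬Z ∨ Y   [absorption]
Both reduce to ¬Z ∨ Y, so they are equivalent.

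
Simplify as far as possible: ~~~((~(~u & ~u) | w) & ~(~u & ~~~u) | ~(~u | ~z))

~~~((~(~u & ~u) | w) & ~(~u & ~~~u) | ~(~u | ~z))
= ~~~((~(~u & ~u) | w) & ~(~u & ~u) | ~(~u | ~z))
= ~((~(~u & ~u) | w) & ~(~u & ~u) | ~(~u | ~z))
= ~(~(~u & ~u) | ~(~u | ~z))
= ~(~~u | ~(~u | ~z))
= ~u & (~u | ~z)
= ~u

~u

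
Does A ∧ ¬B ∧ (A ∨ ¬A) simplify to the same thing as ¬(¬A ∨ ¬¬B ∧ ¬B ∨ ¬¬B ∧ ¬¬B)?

E1: A ∧ ¬B ∧ (A ∨ ¬A)
    = A ∧ ¬B   (complement / identity)
E2: ¬(¬A ∨ ¬¬B ∧ ¬B ∨ ¬¬B ∧ ¬¬B)
    = ¬(¬A ∨ ¬¬B ∧ ¬B ∨ B ∧ ¬¬B)   (double negation)
    = ¬(¬A ∨ ¬¬B)   (distribution)
    = A ∧ ¬B   (De Morgan)
Both reduce to A ∧ ¬B, so they are equivalent.

Yes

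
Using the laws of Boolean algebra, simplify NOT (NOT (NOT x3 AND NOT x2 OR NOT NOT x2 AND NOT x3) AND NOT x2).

NOT x3 OR x2

NOT (NOT (NOT x3 AND NOT x2 OR NOT NOT x2 AND NOT x3) AND NOT x2)
= NOT (NOT (NOT x3 AND NOT x2 OR x2 AND NOT x3) AND NOT x2)
= NOT (NOT NOT x3 AND NOT x2)
= NOT x3 OR x2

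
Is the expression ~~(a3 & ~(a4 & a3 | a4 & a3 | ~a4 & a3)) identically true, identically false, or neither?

~~(a3 & ~(a4 & a3 | a4 & a3 | ~a4 & a3))
= ~~(a3 & ~(a4 & a3 | ~a4 & a3))   [idempotence]
= ~~(a3 & ~a3)   [distribution]
= a3 & ~a3   [double negation]
= 0   [complement]

identically false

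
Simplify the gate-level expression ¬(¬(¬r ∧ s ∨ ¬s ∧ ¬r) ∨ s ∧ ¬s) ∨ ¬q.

¬(¬(¬r ∧ s ∨ ¬s ∧ ¬r) ∨ s ∧ ¬s) ∨ ¬q
= ¬¬(¬r ∧ s ∨ ¬s ∧ ¬r) ∨ ¬q   [complement / identity]
= ¬¬¬r ∨ ¬q   [distribution]
= ¬r ∨ ¬q   [double negation]

¬r ∨ ¬q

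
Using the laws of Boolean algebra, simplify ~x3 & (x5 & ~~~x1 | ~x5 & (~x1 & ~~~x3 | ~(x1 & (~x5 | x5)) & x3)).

~x3 & ~x1

~x3 & (x5 & ~~~x1 | ~x5 & (~x1 & ~~~x3 | ~(x1 & (~x5 | x5)) & x3))
= ~x3 & (x5 & ~~~x1 | ~x5 & (~x1 & ~x3 | ~(x1 & (~x5 | x5)) & x3))   (double negation)
= ~x3 & (x5 & ~~~x1 | ~x5 & (~x1 & ~x3 | ~x1 & x3))   (complement / identity)
= ~x3 & (x5 & ~x1 | ~x5 & (~x1 & ~x3 | ~x1 & x3))   (double negation)
= ~x3 & (x5 & ~x1 | ~x5 & ~x1)   (distribution)
= ~x3 & ~x1   (distribution)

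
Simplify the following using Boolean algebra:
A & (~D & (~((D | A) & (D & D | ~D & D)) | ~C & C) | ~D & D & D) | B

A & ~D | B

A & (~D & (~((D | A) & (D & D | ~D & D)) | ~C & C) | ~D & D & D) | B
= A & (~D & ~((D | A) & (D & D | ~D & D)) | ~D & D & D) | B   (complement / identity)
= A & (~D & ~((D | A) & (D & D | ~D & D)) | ~D & D) | B   (idempotence)
= A & (~D & ~((D | A) & D) | ~D & D) | B   (distribution)
= A & (~D & ~D | ~D & D) | B   (absorption)
= A & ~D | B   (distribution)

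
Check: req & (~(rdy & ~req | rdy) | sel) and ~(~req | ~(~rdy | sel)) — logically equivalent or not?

E1: req & (~(rdy & ~req | rdy) | sel)
    = req & (~rdy | sel)   (absorption)
E2: ~(~req | ~(~rdy | sel))
    = req & (~rdy | sel)   (De Morgan)
Both reduce to req & (~rdy | sel), so they are equivalent.

Yes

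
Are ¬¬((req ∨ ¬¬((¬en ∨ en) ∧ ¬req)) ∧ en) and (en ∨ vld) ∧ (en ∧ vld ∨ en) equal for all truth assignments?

E1: ¬¬((req ∨ ¬¬((¬en ∨ en) ∧ ¬req)) ∧ en)
    = ¬¬((req ∨ (¬en ∨ en) ∧ ¬req) ∧ en)   (double negation)
    = ¬¬((req ∨ ¬req) ∧ en)   (complement / identity)
    = ¬¬en   (complement / identity)
    = en   (double negation)
E2: (en ∨ vld) ∧ (en ∧ vld ∨ en)
    = (en ∨ vld) ∧ en   (absorption)
    = en   (absorption)
Both reduce to en, so they are equivalent.

Yes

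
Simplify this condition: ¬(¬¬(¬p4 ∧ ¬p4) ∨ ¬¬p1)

¬(¬¬(¬p4 ∧ ¬p4) ∨ ¬¬p1)
= ¬(¬¬¬p4 ∨ ¬¬p1)
= ¬(¬p4 ∨ ¬¬p1)
= p4 ∧ ¬p1

p4 ∧ ¬p1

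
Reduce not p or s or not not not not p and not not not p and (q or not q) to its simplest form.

not p or s

not p or s or not not not not p and not not not p and (q or not q)
= not p or s or not not p and not not not p and (q or not q)   — double negation
= not p or s or not not p and not not not p   — complement / identity
= not p or s or p and not not not p   — double negation
= not p or s or p and not p   — double negation
= not p or s   — complement / identity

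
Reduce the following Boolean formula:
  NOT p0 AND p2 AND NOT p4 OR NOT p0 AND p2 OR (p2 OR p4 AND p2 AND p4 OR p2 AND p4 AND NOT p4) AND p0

NOT p0 AND p2 AND NOT p4 OR NOT p0 AND p2 OR (p2 OR p4 AND p2 AND p4 OR p2 AND p4 AND NOT p4) AND p0
= NOT p0 AND p2 AND NOT p4 OR NOT p0 AND p2 OR (p2 OR p2 AND p4) AND p0
= NOT p0 AND p2 OR (p2 OR p2 AND p4) AND p0
= NOT p0 AND p2 OR p2 AND p0
= p2

p2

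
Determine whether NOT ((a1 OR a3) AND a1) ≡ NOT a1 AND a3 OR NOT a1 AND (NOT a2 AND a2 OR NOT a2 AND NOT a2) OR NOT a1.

E1: NOT ((a1 OR a3) AND a1)
    = NOT a1   (absorption)
E2: NOT a1 AND a3 OR NOT a1 AND (NOT a2 AND a2 OR NOT a2 AND NOT a2) OR NOT a1
    = NOT a1 AND a3 OR NOT a1 AND NOT a2 OR NOT a1   (distribution)
    = NOT a1 AND a3 OR NOT a1   (absorption)
    = NOT a1   (absorption)
Both reduce to NOT a1, so they are equivalent.

Yes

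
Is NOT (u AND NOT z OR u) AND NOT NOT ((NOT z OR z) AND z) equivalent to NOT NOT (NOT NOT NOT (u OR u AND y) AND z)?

Yes

E1: NOT (u AND NOT z OR u) AND NOT NOT ((NOT z OR z) AND z)
    = NOT (u AND NOT z OR u) AND NOT NOT z   — complement / identity
    = NOT u AND NOT NOT z   — absorption
    = NOT u AND z   — double negation
E2: NOT NOT (NOT NOT NOT (u OR u AND y) AND z)
    = NOT NOT (NOT NOT NOT u AND z)   — absorption
    = NOT NOT (NOT u AND z)   — double negation
    = NOT u AND z   — double negation
Both reduce to NOT u AND z, so they are equivalent.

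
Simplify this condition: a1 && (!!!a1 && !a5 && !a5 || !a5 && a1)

a1 && !a5

a1 && (!!!a1 && !a5 && !a5 || !a5 && a1)
= a1 && (!!!a1 && !a5 || !a5 && a1)
= a1 && (!a1 && !a5 || !a5 && a1)
= a1 && !a5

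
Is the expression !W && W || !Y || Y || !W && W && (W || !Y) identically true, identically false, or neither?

!W && W || !Y || Y || !W && W && (W || !Y)
= !W && W || !Y || Y || !W && W
= !W && W || !Y || Y
= !Y || Y
= true

identically true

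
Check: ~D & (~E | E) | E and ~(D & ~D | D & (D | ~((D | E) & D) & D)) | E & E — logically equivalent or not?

E1: ~D & (~E | E) | E
    = ~D | E   (complement / identity)
E2: ~(D & ~D | D & (D | ~((D | E) & D) & D)) | E & E
    = ~(D & ~D | D & (D | ~D & D)) | E & E   (absorption)
    = ~(D & ~D | D & D) | E & E   (complement / identity)
    = ~D | E & E   (distribution)
    = ~D | E   (idempotence)
Both reduce to ~D | E, so they are equivalent.

Yes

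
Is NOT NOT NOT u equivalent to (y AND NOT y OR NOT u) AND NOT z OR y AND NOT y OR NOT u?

E1: NOT NOT NOT u
    = NOT u
E2: (y AND NOT y OR NOT u) AND NOT z OR y AND NOT y OR NOT u
    = y AND NOT y OR NOT u
    = NOT u
Both reduce to NOT u, so they are equivalent.

Yes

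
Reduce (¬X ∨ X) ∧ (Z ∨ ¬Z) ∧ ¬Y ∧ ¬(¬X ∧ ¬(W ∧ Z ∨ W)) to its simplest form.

(¬X ∨ X) ∧ (Z ∨ ¬Z) ∧ ¬Y ∧ ¬(¬X ∧ ¬(W ∧ Z ∨ W))
= (Z ∨ ¬Z) ∧ ¬Y ∧ ¬(¬X ∧ ¬(W ∧ Z ∨ W))   [complement / identity]
= (Z ∨ ¬Z) ∧ ¬Y ∧ (X ∨ W ∧ Z ∨ W)   [De Morgan]
= (Z ∨ ¬Z) ∧ ¬Y ∧ (X ∨ W)   [absorption]
= ¬Y ∧ (X ∨ W)   [complement / identity]

¬Y ∧ (X ∨ W)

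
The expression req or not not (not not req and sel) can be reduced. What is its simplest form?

req or not not (not not req and sel)
= req or not not (req and sel)   [double negation]
= req or req and sel   [double negation]
= req   [absorption]

req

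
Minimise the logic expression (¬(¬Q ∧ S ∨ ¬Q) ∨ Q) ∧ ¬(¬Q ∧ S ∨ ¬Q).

Q

(¬(¬Q ∧ S ∨ ¬Q) ∨ Q) ∧ ¬(¬Q ∧ S ∨ ¬Q)
= ¬(¬Q ∧ S ∨ ¬Q)   (absorption)
= ¬¬Q   (absorption)
= Q   (double negation)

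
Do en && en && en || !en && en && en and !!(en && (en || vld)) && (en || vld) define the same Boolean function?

E1: en && en && en || !en && en && en
    = en && en   — distribution
    = en   — idempotence
E2: !!(en && (en || vld)) && (en || vld)
    = !!en && (en || vld)   — absorption
    = en && (en || vld)   — double negation
    = en   — absorption
Both reduce to en, so they are equivalent.

Yes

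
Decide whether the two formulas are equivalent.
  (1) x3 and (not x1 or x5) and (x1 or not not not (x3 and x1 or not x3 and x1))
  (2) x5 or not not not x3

E1: x3 and (not x1 or x5) and (x1 or not not not (x3 and x1 or not x3 and x1))
    = x3 and (not x1 or x5) and (x1 or not not not x1)   — distribution
    = x3 and (not x1 or x5) and (x1 or not x1)   — double negation
    = x3 and (not x1 or x5)   — complement / identity
E2: x5 or not not not x3
    = x5 or not x3   — double negation
These differ: at x1=0, x3=0, x5=0, E1 = 0 but E2 = 1.

No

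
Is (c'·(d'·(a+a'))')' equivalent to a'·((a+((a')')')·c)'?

No

E1: (c'·(d'·(a+a'))')'
    = (c'·(d')')'   — complement / identity
    = c+d'   — De Morgan
E2: a'·((a+((a')')')·c)'
    = a'·((a+a')·c)'   — double negation
    = a'·c'   — complement / identity
These differ: at a=1, c=1, d=0, E1 = 1 but E2 = 0.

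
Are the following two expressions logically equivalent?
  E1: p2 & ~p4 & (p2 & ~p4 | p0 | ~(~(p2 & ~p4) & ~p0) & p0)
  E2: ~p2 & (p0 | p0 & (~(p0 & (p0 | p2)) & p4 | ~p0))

No

E1: p2 & ~p4 & (p2 & ~p4 | p0 | ~(~(p2 & ~p4) & ~p0) & p0)
    = p2 & ~p4 & (p2 & ~p4 | p0 | (p2 & ~p4 | p0) & p0)   — De Morgan
    = p2 & ~p4 & (p2 & ~p4 | p0)   — absorption
    = p2 & ~p4   — absorption
E2: ~p2 & (p0 | p0 & (~(p0 & (p0 | p2)) & p4 | ~p0))
    = ~p2 & (p0 | p0 & (~p0 & p4 | ~p0))   — absorption
    = ~p2 & (p0 | p0 & ~p0)   — absorption
    = ~p2 & p0   — complement / identity
These differ: at p0=1, p2=1, p4=0, E1 = 1 but E2 = 0.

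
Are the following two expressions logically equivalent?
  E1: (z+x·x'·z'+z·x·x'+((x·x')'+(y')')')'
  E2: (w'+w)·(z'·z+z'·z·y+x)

E1: (z+x·x'·z'+z·x·x'+((x·x')'+(y')')')'
    = (z+x·x'+((x·x')'+(y')')')'
    = (z+x·x'+x·x'·y')'
    = (z+x·x')'
    = z'
E2: (w'+w)·(z'·z+z'·z·y+x)
    = (w'+w)·(z'·z+x)
    = z'·z+x
    = x
These differ: at w=0, x=1, y=0, z=1, E1 = 0 but E2 = 1.

No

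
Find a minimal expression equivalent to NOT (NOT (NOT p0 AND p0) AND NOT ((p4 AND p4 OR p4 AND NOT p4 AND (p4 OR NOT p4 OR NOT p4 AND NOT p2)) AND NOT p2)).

p4 AND NOT p2

NOT (NOT (NOT p0 AND p0) AND NOT ((p4 AND p4 OR p4 AND NOT p4 AND (p4 OR NOT p4 OR NOT p4 AND NOT p2)) AND NOT p2))
= NOT (NOT (NOT p0 AND p0) AND NOT ((p4 AND p4 OR p4 AND NOT p4 AND (p4 OR NOT p4)) AND NOT p2))   [absorption]
= NOT (NOT (NOT p0 AND p0) AND NOT ((p4 AND p4 OR p4 AND NOT p4) AND NOT p2))   [complement / identity]
= NOT (NOT (NOT p0 AND p0) AND NOT (p4 AND NOT p2))   [distribution]
= NOT p0 AND p0 OR p4 AND NOT p2   [De Morgan]
= p4 AND NOT p2   [complement / identity]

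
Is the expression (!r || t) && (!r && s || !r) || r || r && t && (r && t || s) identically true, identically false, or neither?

(!r || t) && (!r && s || !r) || r || r && t && (r && t || s)
= (!r || t) && (!r && s || !r) || r || r && t
= (!r || t) && !r || r || r && t
= !r || r || r && t
= !r || r
= true

identically true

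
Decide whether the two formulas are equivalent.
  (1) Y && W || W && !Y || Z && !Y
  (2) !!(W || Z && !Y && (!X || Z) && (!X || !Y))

Yes

E1: Y && W || W && !Y || Z && !Y
    = W || Z && !Y   [distribution]
E2: !!(W || Z && !Y && (!X || Z) && (!X || !Y))
    = !!(W || Z && !Y && (Z && !Y || !X))   [distribution]
    = W || Z && !Y && (Z && !Y || !X)   [double negation]
    = W || Z && !Y   [absorption]
Both reduce to W || Z && !Y, so they are equivalent.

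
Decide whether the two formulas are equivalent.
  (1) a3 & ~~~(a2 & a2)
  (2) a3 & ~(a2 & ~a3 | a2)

Yes

E1: a3 & ~~~(a2 & a2)
    = a3 & ~(a2 & a2)   [double negation]
    = a3 & ~a2   [idempotence]
E2: a3 & ~(a2 & ~a3 | a2)
    = a3 & ~a2   [absorption]
Both reduce to a3 & ~a2, so they are equivalent.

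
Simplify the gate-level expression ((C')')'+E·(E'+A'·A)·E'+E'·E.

C'

((C')')'+E·(E'+A'·A)·E'+E'·E
= ((C')')'+E·E'·E'+E'·E   [complement / identity]
= ((C')')'+E·E'+E'·E   [idempotence]
= C'+E·E'+E'·E   [double negation]
= C'+E·E'   [complement / identity]
= C'   [complement / identity]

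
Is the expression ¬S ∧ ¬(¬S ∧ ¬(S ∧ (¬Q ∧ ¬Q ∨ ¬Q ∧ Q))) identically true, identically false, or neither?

identically false

¬S ∧ ¬(¬S ∧ ¬(S ∧ (¬Q ∧ ¬Q ∨ ¬Q ∧ Q)))
= ¬S ∧ (S ∨ S ∧ (¬Q ∧ ¬Q ∨ ¬Q ∧ Q))   [De Morgan]
= ¬S ∧ (S ∨ S ∧ ¬Q)   [distribution]
= ¬S ∧ S   [absorption]
= False   [complement]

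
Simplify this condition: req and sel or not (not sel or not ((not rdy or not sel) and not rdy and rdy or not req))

req and sel or not (not sel or not ((not rdy or not sel) and not rdy and rdy or not req))
= req and sel or sel and ((not rdy or not sel) and not rdy and rdy or not req)   (De Morgan)
= req and sel or sel and (not rdy and rdy or not req)   (absorption)
= req and sel or sel and not req   (complement / identity)
= sel   (distribution)

sel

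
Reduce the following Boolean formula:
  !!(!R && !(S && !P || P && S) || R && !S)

!!(!R && !(S && !P || P && S) || R && !S)
= !!(!R && !S || R && !S)
= !!!S
= !S

!S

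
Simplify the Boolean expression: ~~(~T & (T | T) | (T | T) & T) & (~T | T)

~~(~T & (T | T) | (T | T) & T) & (~T | T)
= ~~(T | T) & (~T | T)   [distribution]
= (T | T) & (~T | T)   [double negation]
= T | T & ~T   [distribution]
= T   [complement / identity]

T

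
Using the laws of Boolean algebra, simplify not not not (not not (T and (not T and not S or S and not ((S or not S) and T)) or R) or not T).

not not not (not not (T and (not T and not S or S and not ((S or not S) and T)) or R) or not T)
= not not (not (T and (not T and not S or S and not ((S or not S) and T)) or R) and T)   (De Morgan)
= not not (not (T and (not T and not S or S and not T) or R) and T)   (complement / identity)
= not not (not (T and not T or R) and T)   (distribution)
= not (T and not T or R) and T   (double negation)
= not R and T   (complement / identity)

not R and T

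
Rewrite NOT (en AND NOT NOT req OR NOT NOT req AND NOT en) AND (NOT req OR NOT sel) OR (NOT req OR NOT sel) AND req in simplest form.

NOT (en AND NOT NOT req OR NOT NOT req AND NOT en) AND (NOT req OR NOT sel) OR (NOT req OR NOT sel) AND req
= NOT NOT NOT req AND (NOT req OR NOT sel) OR (NOT req OR NOT sel) AND req   — distribution
= NOT req AND (NOT req OR NOT sel) OR (NOT req OR NOT sel) AND req   — double negation
= NOT req OR NOT sel   — distribution

NOT req OR NOT sel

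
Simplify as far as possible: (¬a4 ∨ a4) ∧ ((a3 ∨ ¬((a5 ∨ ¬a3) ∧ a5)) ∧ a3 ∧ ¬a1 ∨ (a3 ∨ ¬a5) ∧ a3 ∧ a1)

(¬a4 ∨ a4) ∧ ((a3 ∨ ¬((a5 ∨ ¬a3) ∧ a5)) ∧ a3 ∧ ¬a1 ∨ (a3 ∨ ¬a5) ∧ a3 ∧ a1)
= (¬a4 ∨ a4) ∧ ((a3 ∨ ¬a5) ∧ a3 ∧ ¬a1 ∨ (a3 ∨ ¬a5) ∧ a3 ∧ a1)   (absorption)
= (¬a4 ∨ a4) ∧ (a3 ∨ ¬a5) ∧ a3   (distribution)
= (¬a4 ∨ a4) ∧ a3   (absorption)
= a3   (complement / identity)

a3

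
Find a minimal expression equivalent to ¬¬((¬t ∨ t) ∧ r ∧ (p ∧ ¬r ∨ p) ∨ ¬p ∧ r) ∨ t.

r ∨ t

¬¬((¬t ∨ t) ∧ r ∧ (p ∧ ¬r ∨ p) ∨ ¬p ∧ r) ∨ t
= ¬¬((¬t ∨ t) ∧ r ∧ p ∨ ¬p ∧ r) ∨ t
= ¬¬(r ∧ p ∨ ¬p ∧ r) ∨ t
= ¬¬r ∨ t
= r ∨ t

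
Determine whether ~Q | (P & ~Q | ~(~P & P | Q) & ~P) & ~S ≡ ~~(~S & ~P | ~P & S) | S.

E1: ~Q | (P & ~Q | ~(~P & P | Q) & ~P) & ~S
    = ~Q | (P & ~Q | ~Q & ~P) & ~S
    = ~Q | ~Q & ~S
    = ~Q
E2: ~~(~S & ~P | ~P & S) | S
    = ~~~P | S
    = ~P | S
These differ: at P=1, Q=1, S=1, E1 = 0 but E2 = 1.

No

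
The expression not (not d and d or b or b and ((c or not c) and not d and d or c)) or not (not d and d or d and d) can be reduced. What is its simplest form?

not (not d and d or b or b and ((c or not c) and not d and d or c)) or not (not d and d or d and d)
= not (not d and d or b or b and (not d and d or c)) or not (not d and d or d and d)   (complement / identity)
= not (b or b and (not d and d or c)) or not (not d and d or d and d)   (complement / identity)
= not (b or b and c) or not (not d and d or d and d)   (complement / identity)
= not b or not (not d and d or d and d)   (absorption)
= not b or not d   (distribution)

not b or not d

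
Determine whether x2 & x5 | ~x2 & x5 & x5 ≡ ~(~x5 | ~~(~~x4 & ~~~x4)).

Yes

E1: x2 & x5 | ~x2 & x5 & x5
    = x2 & x5 | ~x2 & x5   — idempotence
    = x5   — distribution
E2: ~(~x5 | ~~(~~x4 & ~~~x4))
    = ~(~x5 | ~(~x4 | ~~x4))   — De Morgan
    = ~(~x5 | ~(~x4 | x4))   — double negation
    = x5 & (~x4 | x4)   — De Morgan
    = x5   — complement / identity
Both reduce to x5, so they are equivalent.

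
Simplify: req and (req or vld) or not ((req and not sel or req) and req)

req and (req or vld) or not ((req and not sel or req) and req)
= req and (req or vld) or not (req and req)
= req and (req or vld) or not req
= req or not req
= True

True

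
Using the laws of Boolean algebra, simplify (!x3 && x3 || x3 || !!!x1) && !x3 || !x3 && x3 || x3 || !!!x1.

(!x3 && x3 || x3 || !!!x1) && !x3 || !x3 && x3 || x3 || !!!x1
= !x3 && x3 || x3 || !!!x1   [absorption]
= !x3 && x3 || x3 || !x1   [double negation]
= x3 || !x1   [complement / identity]

x3 || !x1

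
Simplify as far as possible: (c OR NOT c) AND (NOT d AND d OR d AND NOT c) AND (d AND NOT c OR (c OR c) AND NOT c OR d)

d AND NOT c

(c OR NOT c) AND (NOT d AND d OR d AND NOT c) AND (d AND NOT c OR (c OR c) AND NOT c OR d)
= (c OR NOT c) AND (NOT d AND d OR d AND NOT c) AND (d AND NOT c OR c AND NOT c OR d)   (idempotence)
= (NOT d AND d OR d AND NOT c) AND (d AND NOT c OR c AND NOT c OR d)   (complement / identity)
= d AND NOT c AND (d AND NOT c OR c AND NOT c OR d)   (complement / identity)
= d AND NOT c AND (d AND NOT c OR d)   (complement / identity)
= d AND NOT c   (absorption)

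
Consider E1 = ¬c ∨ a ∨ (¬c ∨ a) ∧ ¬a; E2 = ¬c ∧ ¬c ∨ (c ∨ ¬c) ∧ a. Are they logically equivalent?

E1: ¬c ∨ a ∨ (¬c ∨ a) ∧ ¬a
    = ¬c ∨ a   — absorption
E2: ¬c ∧ ¬c ∨ (c ∨ ¬c) ∧ a
    = ¬c ∨ (c ∨ ¬c) ∧ a   — idempotence
    = ¬c ∨ a   — complement / identity
Both reduce to ¬c ∨ a, so they are equivalent.

Yes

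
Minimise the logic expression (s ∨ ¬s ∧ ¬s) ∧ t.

t

(s ∨ ¬s ∧ ¬s) ∧ t
= (s ∨ ¬s) ∧ t   (idempotence)
= t   (complement / identity)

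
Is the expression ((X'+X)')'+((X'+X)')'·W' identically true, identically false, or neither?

identically true

((X'+X)')'+((X'+X)')'·W'
= ((X'+X)')'
= X'+X
= 1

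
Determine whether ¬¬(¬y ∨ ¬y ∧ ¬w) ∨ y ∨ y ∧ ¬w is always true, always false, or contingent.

always true

¬¬(¬y ∨ ¬y ∧ ¬w) ∨ y ∨ y ∧ ¬w
= ¬¬(¬y ∨ ¬y ∧ ¬w) ∨ y   [absorption]
= ¬y ∨ ¬y ∧ ¬w ∨ y   [double negation]
= ¬y ∨ y   [absorption]
= True   [complement]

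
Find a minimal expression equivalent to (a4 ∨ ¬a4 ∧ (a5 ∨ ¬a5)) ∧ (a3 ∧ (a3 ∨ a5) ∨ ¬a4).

(a4 ∨ ¬a4 ∧ (a5 ∨ ¬a5)) ∧ (a3 ∧ (a3 ∨ a5) ∨ ¬a4)
= (a4 ∨ ¬a4) ∧ (a3 ∧ (a3 ∨ a5) ∨ ¬a4)   [complement / identity]
= (a4 ∨ ¬a4) ∧ (a3 ∨ ¬a4)   [absorption]
= a3 ∨ ¬a4   [complement / identity]

a3 ∨ ¬a4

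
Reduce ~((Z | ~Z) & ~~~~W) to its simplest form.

~((Z | ~Z) & ~~~~W)
= ~~~~~W   (complement / identity)
= ~~~W   (double negation)
= ~W   (double negation)

~W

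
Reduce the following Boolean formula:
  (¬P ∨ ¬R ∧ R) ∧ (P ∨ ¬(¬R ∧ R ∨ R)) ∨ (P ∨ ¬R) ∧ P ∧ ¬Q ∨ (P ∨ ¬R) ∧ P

(¬P ∨ ¬R ∧ R) ∧ (P ∨ ¬(¬R ∧ R ∨ R)) ∨ (P ∨ ¬R) ∧ P ∧ ¬Q ∨ (P ∨ ¬R) ∧ P
= ¬P ∧ (P ∨ ¬(¬R ∧ R ∨ R)) ∨ (P ∨ ¬R) ∧ P ∧ ¬Q ∨ (P ∨ ¬R) ∧ P   — complement / identity
= ¬P ∧ (P ∨ ¬R) ∨ (P ∨ ¬R) ∧ P ∧ ¬Q ∨ (P ∨ ¬R) ∧ P   — complement / identity
= ¬P ∧ (P ∨ ¬R) ∨ (P ∨ ¬R) ∧ P   — absorption
= P ∨ ¬R   — distribution

P ∨ ¬R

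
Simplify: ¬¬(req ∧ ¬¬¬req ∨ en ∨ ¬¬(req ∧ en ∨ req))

¬¬(req ∧ ¬¬¬req ∨ en ∨ ¬¬(req ∧ en ∨ req))
= ¬¬(req ∧ ¬req ∨ en ∨ ¬¬(req ∧ en ∨ req))   — double negation
= ¬¬(req ∧ ¬req ∨ en ∨ ¬¬req)   — absorption
= ¬¬(en ∨ ¬¬req)   — complement / identity
= ¬¬(en ∨ req)   — double negation
= en ∨ req   — double negation

en ∨ req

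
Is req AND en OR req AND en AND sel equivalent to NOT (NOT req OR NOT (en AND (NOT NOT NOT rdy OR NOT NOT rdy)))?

Yes

E1: req AND en OR req AND en AND sel
    = req AND en   [absorption]
E2: NOT (NOT req OR NOT (en AND (NOT NOT NOT rdy OR NOT NOT rdy)))
    = NOT (NOT req OR NOT (en AND (NOT NOT NOT rdy OR rdy)))   [double negation]
    = NOT (NOT req OR NOT (en AND (NOT rdy OR rdy)))   [double negation]
    = req AND en AND (NOT rdy OR rdy)   [De Morgan]
    = req AND en   [complement / identity]
Both reduce to req AND en, so they are equivalent.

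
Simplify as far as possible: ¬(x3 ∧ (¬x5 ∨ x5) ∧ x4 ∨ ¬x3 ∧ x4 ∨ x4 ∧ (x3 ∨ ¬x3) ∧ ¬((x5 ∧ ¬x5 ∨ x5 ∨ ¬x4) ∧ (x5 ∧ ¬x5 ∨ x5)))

¬(x3 ∧ (¬x5 ∨ x5) ∧ x4 ∨ ¬x3 ∧ x4 ∨ x4 ∧ (x3 ∨ ¬x3) ∧ ¬((x5 ∧ ¬x5 ∨ x5 ∨ ¬x4) ∧ (x5 ∧ ¬x5 ∨ x5)))
= ¬(x3 ∧ (¬x5 ∨ x5) ∧ x4 ∨ ¬x3 ∧ x4 ∨ x4 ∧ (x3 ∨ ¬x3) ∧ ¬(x5 ∧ ¬x5 ∨ x5))   [absorption]
= ¬(x3 ∧ (¬x5 ∨ x5) ∧ x4 ∨ ¬x3 ∧ x4 ∨ x4 ∧ ¬(x5 ∧ ¬x5 ∨ x5))   [complement / identity]
= ¬(x3 ∧ x4 ∨ ¬x3 ∧ x4 ∨ x4 ∧ ¬(x5 ∧ ¬x5 ∨ x5))   [complement / identity]
= ¬(x4 ∨ x4 ∧ ¬(x5 ∧ ¬x5 ∨ x5))   [distribution]
= ¬(x4 ∨ x4 ∧ ¬x5)   [complement / identity]
= ¬x4   [absorption]

¬x4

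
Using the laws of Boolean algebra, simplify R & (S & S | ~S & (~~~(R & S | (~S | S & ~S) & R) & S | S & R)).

R & S

R & (S & S | ~S & (~~~(R & S | (~S | S & ~S) & R) & S | S & R))
= R & (S & S | ~S & (~~~(R & S | ~S & R) & S | S & R))   — complement / identity
= R & (S & S | ~S & (~~~R & S | S & R))   — distribution
= R & (S & S | ~S & (~R & S | S & R))   — double negation
= R & (S & S | ~S & S)   — distribution
= R & S   — distribution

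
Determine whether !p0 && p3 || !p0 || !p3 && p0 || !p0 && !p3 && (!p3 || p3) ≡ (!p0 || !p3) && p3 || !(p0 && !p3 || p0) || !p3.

Yes

E1: !p0 && p3 || !p0 || !p3 && p0 || !p0 && !p3 && (!p3 || p3)
    = !p0 && p3 || !p0 || !p3 && p0 || !p0 && !p3   — complement / identity
    = !p0 && p3 || !p0 || !p3   — distribution
    = !p0 || !p3   — absorption
E2: (!p0 || !p3) && p3 || !(p0 && !p3 || p0) || !p3
    = (!p0 || !p3) && p3 || !p0 || !p3   — absorption
    = !p0 || !p3   — absorption
Both reduce to !p0 || !p3, so they are equivalent.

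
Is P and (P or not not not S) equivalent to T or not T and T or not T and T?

E1: P and (P or not not not S)
    = P and (P or not S)   (double negation)
    = P   (absorption)
E2: T or not T and T or not T and T
    = T or not T and T   (complement / identity)
    = T   (complement / identity)
These differ: at P=1, S=0, T=0, E1 = 1 but E2 = 0.

No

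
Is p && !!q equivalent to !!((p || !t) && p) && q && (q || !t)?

Yes

E1: p && !!q
    = p && q
E2: !!((p || !t) && p) && q && (q || !t)
    = (p || !t) && p && q && (q || !t)
    = (p || !t) && p && q
    = p && q
Both reduce to p && q, so they are equivalent.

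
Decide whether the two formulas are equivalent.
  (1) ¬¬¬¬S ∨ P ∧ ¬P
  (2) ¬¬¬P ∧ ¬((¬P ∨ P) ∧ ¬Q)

E1: ¬¬¬¬S ∨ P ∧ ¬P
    = ¬¬S ∨ P ∧ ¬P   — double negation
    = ¬¬S   — complement / identity
    = S   — double negation
E2: ¬¬¬P ∧ ¬((¬P ∨ P) ∧ ¬Q)
    = ¬¬¬P ∧ ¬¬Q   — complement / identity
    = ¬¬¬P ∧ Q   — double negation
    = ¬P ∧ Q   — double negation
These differ: at P=0, Q=0, S=1, E1 = 1 but E2 = 0.

No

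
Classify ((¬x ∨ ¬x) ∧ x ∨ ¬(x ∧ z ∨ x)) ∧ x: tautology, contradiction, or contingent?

((¬x ∨ ¬x) ∧ x ∨ ¬(x ∧ z ∨ x)) ∧ x
= ((¬x ∨ ¬x) ∧ x ∨ ¬x) ∧ x   (absorption)
= (¬x ∧ x ∨ ¬x) ∧ x   (idempotence)
= ¬x ∧ x   (complement / identity)
= False   (complement)

contradiction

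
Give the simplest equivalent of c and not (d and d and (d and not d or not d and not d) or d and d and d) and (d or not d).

c and not d

c and not (d and d and (d and not d or not d and not d) or d and d and d) and (d or not d)
= c and not (d and d and not d or d and d and d) and (d or not d)   [distribution]
= c and not (d and d) and (d or not d)   [distribution]
= c and not (d and d)   [complement / identity]
= c and not d   [idempotence]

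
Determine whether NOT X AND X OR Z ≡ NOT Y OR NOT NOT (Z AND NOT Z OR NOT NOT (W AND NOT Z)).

No

E1: NOT X AND X OR Z
    = Z   [complement / identity]
E2: NOT Y OR NOT NOT (Z AND NOT Z OR NOT NOT (W AND NOT Z))
    = NOT Y OR NOT NOT NOT NOT (W AND NOT Z)   [complement / identity]
    = NOT Y OR NOT NOT (W AND NOT Z)   [double negation]
    = NOT Y OR W AND NOT Z   [double negation]
These differ: at W=1, X=0, Y=1, Z=1, E1 = 1 but E2 = 0.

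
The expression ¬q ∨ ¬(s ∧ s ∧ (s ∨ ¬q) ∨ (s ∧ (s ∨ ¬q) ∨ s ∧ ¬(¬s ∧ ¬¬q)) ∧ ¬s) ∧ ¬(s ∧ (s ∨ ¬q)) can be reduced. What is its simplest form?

¬q ∨ ¬(s ∧ s ∧ (s ∨ ¬q) ∨ (s ∧ (s ∨ ¬q) ∨ s ∧ ¬(¬s ∧ ¬¬q)) ∧ ¬s) ∧ ¬(s ∧ (s ∨ ¬q))
= ¬q ∨ ¬(s ∧ s ∧ (s ∨ ¬q) ∨ (s ∧ (s ∨ ¬q) ∨ s ∧ (s ∨ ¬q)) ∧ ¬s) ∧ ¬(s ∧ (s ∨ ¬q))   [De Morgan]
= ¬q ∨ ¬(s ∧ s ∧ (s ∨ ¬q) ∨ s ∧ (s ∨ ¬q) ∧ ¬s) ∧ ¬(s ∧ (s ∨ ¬q))   [idempotence]
= ¬q ∨ ¬(s ∧ (s ∨ ¬q)) ∧ ¬(s ∧ (s ∨ ¬q))   [distribution]
= ¬q ∨ ¬(s ∧ (s ∨ ¬q))   [idempotence]
= ¬q ∨ ¬s   [absorption]

¬q ∨ ¬s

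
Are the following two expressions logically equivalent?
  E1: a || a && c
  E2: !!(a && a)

E1: a || a && c
    = a   — absorption
E2: !!(a && a)
    = !!a   — idempotence
    = a   — double negation
Both reduce to a, so they are equivalent.

Yes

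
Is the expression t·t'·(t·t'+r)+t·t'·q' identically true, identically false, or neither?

t·t'·(t·t'+r)+t·t'·q'
= t·t'+t·t'·q'   (absorption)
= t·t'   (absorption)
= 0   (complement)

identically false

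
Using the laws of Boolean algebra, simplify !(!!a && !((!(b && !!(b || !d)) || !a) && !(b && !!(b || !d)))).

!a || !b

!(!!a && !((!(b && !!(b || !d)) || !a) && !(b && !!(b || !d))))
= !(!!a && !!(b && !!(b || !d)))
= !(!!a && !!(b && (b || !d)))
= !(!!a && !!b)
= !a || !b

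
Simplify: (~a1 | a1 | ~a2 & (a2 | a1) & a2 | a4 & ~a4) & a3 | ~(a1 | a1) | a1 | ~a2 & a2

1

(~a1 | a1 | ~a2 & (a2 | a1) & a2 | a4 & ~a4) & a3 | ~(a1 | a1) | a1 | ~a2 & a2
= (~a1 | a1 | ~a2 & (a2 | a1) & a2 | a4 & ~a4) & a3 | ~a1 | a1 | ~a2 & a2
= (~a1 | a1 | ~a2 & (a2 | a1) & a2) & a3 | ~a1 | a1 | ~a2 & a2
= (~a1 | a1 | ~a2 & a2) & a3 | ~a1 | a1 | ~a2 & a2
= ~a1 | a1 | ~a2 & a2
= ~a1 | a1
= 1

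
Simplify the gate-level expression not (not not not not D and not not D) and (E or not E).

not D

not (not not not not D and not not D) and (E or not E)
= not (not not D and not not D) and (E or not E)   (double negation)
= not not not D and (E or not E)   (idempotence)
= not not not D   (complement / identity)
= not D   (double negation)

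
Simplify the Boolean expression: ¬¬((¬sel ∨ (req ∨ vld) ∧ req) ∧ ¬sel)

¬sel

¬¬((¬sel ∨ (req ∨ vld) ∧ req) ∧ ¬sel)
= ¬¬((¬sel ∨ req) ∧ ¬sel)
= ¬¬¬sel
= ¬sel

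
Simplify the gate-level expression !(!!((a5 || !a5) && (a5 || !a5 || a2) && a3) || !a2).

!a3 && a2

!(!!((a5 || !a5) && (a5 || !a5 || a2) && a3) || !a2)
= !((a5 || !a5) && (a5 || !a5 || a2) && a3) && a2   (De Morgan)
= !((a5 || !a5) && a3) && a2   (absorption)
= !a3 && a2   (complement / identity)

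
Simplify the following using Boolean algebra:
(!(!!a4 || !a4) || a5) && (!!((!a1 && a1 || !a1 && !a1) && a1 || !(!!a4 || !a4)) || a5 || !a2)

a5

(!(!!a4 || !a4) || a5) && (!!((!a1 && a1 || !a1 && !a1) && a1 || !(!!a4 || !a4)) || a5 || !a2)
= (!(!!a4 || !a4) || a5) && (!!(!a1 && a1 || !(!!a4 || !a4)) || a5 || !a2)
= (!(!!a4 || !a4) || a5) && (!!!(!!a4 || !a4) || a5 || !a2)
= (!(!!a4 || !a4) || a5) && (!(!!a4 || !a4) || a5 || !a2)
= !(!!a4 || !a4) || a5
= !a4 && a4 || a5
= a5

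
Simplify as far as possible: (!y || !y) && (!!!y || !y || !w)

!y

(!y || !y) && (!!!y || !y || !w)
= (!y || !y) && (!y || !y || !w)
= !y || !y
= !y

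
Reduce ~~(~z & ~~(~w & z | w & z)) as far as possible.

~~(~z & ~~(~w & z | w & z))
= ~~(~z & (~w & z | w & z))
= ~~(~z & z)
= ~z & z
= 0

0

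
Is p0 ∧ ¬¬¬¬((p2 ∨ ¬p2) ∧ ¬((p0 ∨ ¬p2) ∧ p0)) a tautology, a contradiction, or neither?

p0 ∧ ¬¬¬¬((p2 ∨ ¬p2) ∧ ¬((p0 ∨ ¬p2) ∧ p0))
= p0 ∧ ¬¬((p2 ∨ ¬p2) ∧ ¬((p0 ∨ ¬p2) ∧ p0))   [double negation]
= p0 ∧ ¬¬¬((p0 ∨ ¬p2) ∧ p0)   [complement / identity]
= p0 ∧ ¬((p0 ∨ ¬p2) ∧ p0)   [double negation]
= p0 ∧ ¬p0   [absorption]
= False   [complement]

contradiction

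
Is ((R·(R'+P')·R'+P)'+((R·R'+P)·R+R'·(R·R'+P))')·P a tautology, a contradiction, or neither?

contradiction

((R·(R'+P')·R'+P)'+((R·R'+P)·R+R'·(R·R'+P))')·P
= ((R·(R'+P')·R'+P)'+(R·R'+P)')·P
= ((R·R'+P)'+(R·R'+P)')·P
= (R·R'+P)'·P
= P'·P
= 0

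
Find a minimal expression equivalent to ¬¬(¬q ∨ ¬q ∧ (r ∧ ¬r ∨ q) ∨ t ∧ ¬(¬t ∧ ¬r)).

¬q ∨ t

¬¬(¬q ∨ ¬q ∧ (r ∧ ¬r ∨ q) ∨ t ∧ ¬(¬t ∧ ¬r))
= ¬¬(¬q ∨ ¬q ∧ q ∨ t ∧ ¬(¬t ∧ ¬r))   [complement / identity]
= ¬¬(¬q ∨ t ∧ ¬(¬t ∧ ¬r))   [complement / identity]
= ¬¬(¬q ∨ t ∧ (t ∨ r))   [De Morgan]
= ¬q ∨ t ∧ (t ∨ r)   [double negation]
= ¬q ∨ t   [absorption]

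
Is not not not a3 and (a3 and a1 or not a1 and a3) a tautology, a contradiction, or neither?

not not not a3 and (a3 and a1 or not a1 and a3)
= not not not a3 and a3   [distribution]
= not a3 and a3   [double negation]
= False   [complement]

contradiction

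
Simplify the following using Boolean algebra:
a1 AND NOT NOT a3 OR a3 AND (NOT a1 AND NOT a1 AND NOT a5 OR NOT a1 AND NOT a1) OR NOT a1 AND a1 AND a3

a1 AND NOT NOT a3 OR a3 AND (NOT a1 AND NOT a1 AND NOT a5 OR NOT a1 AND NOT a1) OR NOT a1 AND a1 AND a3
= a1 AND NOT NOT a3 OR a3 AND NOT a1 AND NOT a1 OR NOT a1 AND a1 AND a3   (absorption)
= a1 AND a3 OR a3 AND NOT a1 AND NOT a1 OR NOT a1 AND a1 AND a3   (double negation)
= a1 AND a3 OR a3 AND (NOT a1 AND NOT a1 OR NOT a1 AND a1)   (distribution)
= a1 AND a3 OR a3 AND NOT a1   (distribution)
= a3   (distribution)

a3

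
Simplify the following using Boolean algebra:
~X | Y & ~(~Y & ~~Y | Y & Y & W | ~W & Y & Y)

~X

~X | Y & ~(~Y & ~~Y | Y & Y & W | ~W & Y & Y)
= ~X | Y & ~(~Y & ~~Y | Y & Y)   — distribution
= ~X | Y & ~(~Y & Y | Y & Y)   — double negation
= ~X | Y & ~Y   — distribution
= ~X   — complement / identity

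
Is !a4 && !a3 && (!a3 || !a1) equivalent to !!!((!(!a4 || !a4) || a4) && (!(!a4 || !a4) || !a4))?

E1: !a4 && !a3 && (!a3 || !a1)
    = !a4 && !a3   (absorption)
E2: !!!((!(!a4 || !a4) || a4) && (!(!a4 || !a4) || !a4))
    = !!!(!(!a4 || !a4) || a4 && !a4)   (distribution)
    = !!!(a4 && a4 || a4 && !a4)   (De Morgan)
    = !!!a4   (distribution)
    = !a4   (double negation)
These differ: at a1=0, a3=1, a4=0, E1 = 0 but E2 = 1.

No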